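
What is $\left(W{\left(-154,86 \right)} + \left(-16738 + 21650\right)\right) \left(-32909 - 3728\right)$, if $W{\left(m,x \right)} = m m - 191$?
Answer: $-1041846369$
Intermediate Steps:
$W{\left(m,x \right)} = -191 + m^{2}$ ($W{\left(m,x \right)} = m^{2} - 191 = -191 + m^{2}$)
$\left(W{\left(-154,86 \right)} + \left(-16738 + 21650\right)\right) \left(-32909 - 3728\right) = \left(\left(-191 + \left(-154\right)^{2}\right) + \left(-16738 + 21650\right)\right) \left(-32909 - 3728\right) = \left(\left(-191 + 23716\right) + 4912\right) \left(-36637\right) = \left(23525 + 4912\right) \left(-36637\right) = 28437 \left(-36637\right) = -1041846369$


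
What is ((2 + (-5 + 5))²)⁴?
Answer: 256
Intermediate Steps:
((2 + (-5 + 5))²)⁴ = ((2 + 0)²)⁴ = (2²)⁴ = 4⁴ = 256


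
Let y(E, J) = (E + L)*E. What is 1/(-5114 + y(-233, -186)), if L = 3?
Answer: 1/48476 ≈ 2.0629e-5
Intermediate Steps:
y(E, J) = E*(3 + E) (y(E, J) = (E + 3)*E = (3 + E)*E = E*(3 + E))
1/(-5114 + y(-233, -186)) = 1/(-5114 - 233*(3 - 233)) = 1/(-5114 - 233*(-230)) = 1/(-5114 + 53590) = 1/48476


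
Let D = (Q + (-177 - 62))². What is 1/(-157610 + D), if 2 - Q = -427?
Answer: -1/121510 ≈ -8.2298e-6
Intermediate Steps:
Q = 429 (Q = 2 - 1*(-427) = 2 + 427 = 429)
D = 36100 (D = (429 + (-177 - 62))² = (429 - 239)² = 190² = 36100)
1/(-157610 + D) = 1/(-157610 + 36100) = 1/(-121510) = -1/121510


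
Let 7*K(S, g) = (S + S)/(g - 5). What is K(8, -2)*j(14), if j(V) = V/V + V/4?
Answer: -72/49 ≈ -1.4694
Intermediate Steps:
j(V) = 1 + V/4 (j(V) = 1 + V*(1/4) = 1 + V/4)
K(S, g) = 2*S/(7*(-5 + g)) (K(S, g) = ((S + S)/(g - 5))/7 = ((2*S)/(-5 + g))/7 = (2*S/(-5 + g))/7 = 2*S/(7*(-5 + g)))
K(8, -2)*j(14) = ((2/7)*8/(-5 - 2))*(1 + (1/4)*14) = ((2/7)*8/(-7))*(1 + 7/2) = ((2/7)*8*(-1/7))*(9/2) = -16/49*9/2 = -72/49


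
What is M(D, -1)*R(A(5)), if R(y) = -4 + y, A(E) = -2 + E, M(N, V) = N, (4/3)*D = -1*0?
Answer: 0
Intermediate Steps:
D = 0 (D = 3*(-1*0)/4 = (3/4)*0 = 0)
M(D, -1)*R(A(5)) = 0*(-4 + (-2 + 5)) = 0*(-4 + 3) = 0*(-1) = 0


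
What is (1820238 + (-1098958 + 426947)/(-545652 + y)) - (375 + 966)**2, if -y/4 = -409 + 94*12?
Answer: 12044701307/548528 ≈ 21958.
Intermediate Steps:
y = -2876 (y = -4*(-409 + 94*12) = -4*(-409 + 1128) = -4*719 = -2876)
(1820238 + (-1098958 + 426947)/(-545652 + y)) - (375 + 966)**2 = (1820238 + (-1098958 + 426947)/(-545652 - 2876)) - (375 + 966)**2 = (1820238 - 672011/(-548528)) - 1*1341**2 = (1820238 - 672011*(-1/548528)) - 1*1798281 = (1820238 + 672011/548528) - 1798281 = 998452181675/548528 - 1798281 = 12044701307/548528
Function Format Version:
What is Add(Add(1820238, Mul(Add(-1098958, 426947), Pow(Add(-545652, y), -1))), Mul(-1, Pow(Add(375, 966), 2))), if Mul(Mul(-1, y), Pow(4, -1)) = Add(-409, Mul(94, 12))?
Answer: Rational(12044701307, 548528) ≈ 21958.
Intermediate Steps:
y = -2876 (y = Mul(-4, Add(-409, Mul(94, 12))) = Mul(-4, Add(-409, 1128)) = Mul(-4, 719) = -2876)
Add(Add(1820238, Mul(Add(-1098958, 426947), Pow(Add(-545652, y), -1))), Mul(-1, Pow(Add(375, 966), 2))) = Add(Add(1820238, Mul(Add(-1098958, 426947), Pow(Add(-545652, -2876), -1))), Mul(-1, Pow(Add(375, 966), 2))) = Add(Add(1820238, Mul(-672011, Pow(-548528, -1))), Mul(-1, Pow(1341, 2))) = Add(Add(1820238, Mul(-672011, Rational(-1, 548528))), Mul(-1, 1798281)) = Add(Add(1820238, Rational(672011, 548528)), -1798281) = Add(Rational(998452181675, 548528), -1798281) = Rational(12044701307, 548528)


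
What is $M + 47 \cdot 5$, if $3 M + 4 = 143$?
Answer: $\frac{844}{3} \approx 281.33$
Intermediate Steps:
$M = \frac{139}{3}$ ($M = - \frac{4}{3} + \frac{1}{3} \cdot 143 = - \frac{4}{3} + \frac{143}{3} = \frac{139}{3} \approx 46.333$)
$M + 47 \cdot 5 = \frac{139}{3} + 47 \cdot 5 = \frac{139}{3} + 235 = \frac{844}{3}$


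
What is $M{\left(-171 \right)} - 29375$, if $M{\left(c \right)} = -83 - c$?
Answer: $-29287$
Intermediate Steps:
$M{\left(-171 \right)} - 29375 = \left(-83 - -171\right) - 29375 = \left(-83 + 171\right) - 29375 = 88 - 29375 = -29287$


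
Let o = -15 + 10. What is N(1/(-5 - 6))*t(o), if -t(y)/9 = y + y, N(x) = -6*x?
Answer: 540/11 ≈ 49.091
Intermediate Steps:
o = -5
t(y) = -18*y (t(y) = -9*(y + y) = -18*y)
N(1/(-5 - 6))*t(o) = (-6/(-5 - 6))*(-18*(-5)) = -6/(-11)*90 = -6*(-1/11)*90 = (6/11)*90 = 540/11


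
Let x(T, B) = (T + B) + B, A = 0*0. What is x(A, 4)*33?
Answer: 264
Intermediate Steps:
A = 0
x(T, B) = T + 2*B (x(T, B) = (B + T) + B = T + 2*B)
x(A, 4)*33 = (0 + 2*4)*33 = (0 + 8)*33 = 8*33 = 264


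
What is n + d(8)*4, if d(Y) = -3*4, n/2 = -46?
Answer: -140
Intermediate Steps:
n = -92 (n = 2*(-46) = -92)
d(Y) = -12
n + d(8)*4 = -92 - 12*4 = -92 - 48 = -140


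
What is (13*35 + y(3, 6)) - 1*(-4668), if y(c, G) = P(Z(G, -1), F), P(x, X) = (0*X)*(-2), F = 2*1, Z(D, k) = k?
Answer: 5123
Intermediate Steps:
F = 2
P(x, X) = 0 (P(x, X) = 0*(-2) = 0)
y(c, G) = 0
(13*35 + y(3, 6)) - 1*(-4668) = (13*35 + 0) - 1*(-4668) = (455 + 0) + 4668 = 455 + 4668 = 5123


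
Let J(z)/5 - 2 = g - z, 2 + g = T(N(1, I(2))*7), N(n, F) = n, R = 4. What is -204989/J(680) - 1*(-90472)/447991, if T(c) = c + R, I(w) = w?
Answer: 92135855939/1498529895 ≈ 61.484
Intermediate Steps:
T(c) = 4 + c (T(c) = c + 4 = 4 + c)
g = 9 (g = -2 + (4 + 1*7) = -2 + (4 + 7) = -2 + 11 = 9)
J(z) = 55 - 5*z (J(z) = 10 + 5*(9 - z) = 10 + (45 - 5*z) = 55 - 5*z)
-204989/J(680) - 1*(-90472)/447991 = -204989/(55 - 5*680) - 1*(-90472)/447991 = -204989/(55 - 3400) + 90472*(1/447991) = -204989/(-3345) + 90472/447991 = -204989*(-1/3345) + 90472/447991 = 204989/3345 + 90472/447991 = 92135855939/1498529895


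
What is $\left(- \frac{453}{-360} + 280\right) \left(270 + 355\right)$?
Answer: $\frac{4218875}{24} \approx 1.7579 \cdot 10^{5}$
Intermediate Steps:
$\left(- \frac{453}{-360} + 280\right) \left(270 + 355\right) = \left(\left(-453\right) \left(- \frac{1}{360}\right) + 280\right) 625 = \left(\frac{151}{120} + 280\right) 625 = \frac{33751}{120} \cdot 625 = \frac{4218875}{24}$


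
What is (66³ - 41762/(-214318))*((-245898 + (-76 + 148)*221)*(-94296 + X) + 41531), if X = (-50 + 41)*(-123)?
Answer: 660279244967524669325/107159 ≈ 6.1617e+15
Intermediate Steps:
X = 1107 (X = -9*(-123) = 1107)
(66³ - 41762/(-214318))*((-245898 + (-76 + 148)*221)*(-94296 + X) + 41531) = (66³ - 41762/(-214318))*((-245898 + (-76 + 148)*221)*(-94296 + 1107) + 41531) = (287496 - 41762*(-1/214318))*((-245898 + 72*221)*(-93189) + 41531) = (287496 + 20881/107159)*((-245898 + 15912)*(-93189) + 41531) = 30807804745*(-229986*(-93189) + 41531)/107159 = 30807804745*(21432165354 + 41531)/107159 = (30807804745/107159)*21432206885 = 660279244967524669325/107159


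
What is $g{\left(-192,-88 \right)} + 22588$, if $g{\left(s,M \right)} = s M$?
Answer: $39484$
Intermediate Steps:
$g{\left(s,M \right)} = M s$
$g{\left(-192,-88 \right)} + 22588 = \left(-88\right) \left(-192\right) + 22588 = 16896 + 22588 = 39484$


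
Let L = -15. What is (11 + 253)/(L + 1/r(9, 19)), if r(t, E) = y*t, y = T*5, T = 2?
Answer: -23760/1349 ≈ -17.613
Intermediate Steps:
y = 10 (y = 2*5 = 10)
r(t, E) = 10*t
(11 + 253)/(L + 1/r(9, 19)) = (11 + 253)/(-15 + 1/(10*9)) = 264/(-15 + 1/90) = 264/(-1349/90) = 264*(-90/1349) = -23760/1349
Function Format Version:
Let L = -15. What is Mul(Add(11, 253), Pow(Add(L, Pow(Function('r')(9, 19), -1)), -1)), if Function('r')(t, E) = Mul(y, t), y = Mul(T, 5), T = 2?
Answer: Rational(-23760, 1349) ≈ -17.613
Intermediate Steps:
y = 10 (y = Mul(2, 5) = 10)
Function('r')(t, E) = Mul(10, t)
Mul(Add(11, 253), Pow(Add(L, Pow(Function('r')(9, 19), -1)), -1)) = Mul(Add(11, 253), Pow(Add(-15, Pow(Mul(10, 9), -1)), -1)) = Mul(264, Pow(Add(-15, Pow(90, -1)), -1)) = Mul(264, Pow(Add(-15, Rational(1, 90)), -1)) = Mul(264, Pow(Rational(-1349, 90), -1)) = Mul(264, Rational(-90, 1349)) = Rational(-23760, 1349)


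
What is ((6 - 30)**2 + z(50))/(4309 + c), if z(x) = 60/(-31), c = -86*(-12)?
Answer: 17796/165571 ≈ 0.10748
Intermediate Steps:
c = 1032
z(x) = -60/31 (z(x) = 60*(-1/31) = -60/31)
((6 - 30)**2 + z(50))/(4309 + c) = ((6 - 30)**2 - 60/31)/(4309 + 1032) = ((-24)**2 - 60/31)/5341 = (576 - 60/31)*(1/5341) = (17796/31)*(1/5341) = 17796/165571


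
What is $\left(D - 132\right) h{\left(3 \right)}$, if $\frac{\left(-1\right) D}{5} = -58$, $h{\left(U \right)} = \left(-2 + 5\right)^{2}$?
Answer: $1422$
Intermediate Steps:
$h{\left(U \right)} = 9$ ($h{\left(U \right)} = 3^{2} = 9$)
$D = 290$ ($D = \left(-5\right) \left(-58\right) = 290$)
$\left(D - 132\right) h{\left(3 \right)} = \left(290 - 132\right) 9 = 158 \cdot 9 = 1422$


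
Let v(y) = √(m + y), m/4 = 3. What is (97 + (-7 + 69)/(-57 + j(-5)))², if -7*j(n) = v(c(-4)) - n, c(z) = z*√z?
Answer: (19377 + 97*√(3 - 2*I))²/(202 + √(3 - 2*I))² ≈ 9203.6 - 0.5515*I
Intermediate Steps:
m = 12 (m = 4*3 = 12)
c(z) = z^(3/2)
v(y) = √(12 + y)
j(n) = -√(12 - 8*I)/7 + n/7 (j(n) = -(√(12 + (-4)^(3/2)) - n)/7 = -(√(12 - 8*I) - n)/7 = -√(12 - 8*I)/7 + n/7)
(97 + (-7 + 69)/(-57 + j(-5)))² = (97 + (-7 + 69)/(-57 + (-2*√(3 - 2*I)/7 + (⅐)*(-5))))² = (97 + 62/(-57 + (-2*√(3 - 2*I)/7 - 5/7)))² = (97 + 62/(-57 + (-5/7 - 2*√(3 - 2*I)/7)))² = (97 + 62/(-404/7 - 2*√(3 - 2*I)/7))²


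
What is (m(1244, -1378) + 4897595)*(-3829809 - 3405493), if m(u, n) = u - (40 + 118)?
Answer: -35443436436662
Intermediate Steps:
m(u, n) = -158 + u (m(u, n) = u - 1*158 = u - 158 = -158 + u)
(m(1244, -1378) + 4897595)*(-3829809 - 3405493) = ((-158 + 1244) + 4897595)*(-3829809 - 3405493) = (1086 + 4897595)*(-7235302) = 4898681*(-7235302) = -35443436436662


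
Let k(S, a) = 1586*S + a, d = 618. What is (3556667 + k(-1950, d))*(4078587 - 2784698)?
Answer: 601121421065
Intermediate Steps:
k(S, a) = a + 1586*S
(3556667 + k(-1950, d))*(4078587 - 2784698) = (3556667 + (618 + 1586*(-1950)))*(4078587 - 2784698) = (3556667 + (618 - 3092700))*1293889 = (3556667 - 3092082)*1293889 = 464585*1293889 = 601121421065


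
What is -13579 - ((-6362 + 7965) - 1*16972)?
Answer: 1790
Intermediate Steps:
-13579 - ((-6362 + 7965) - 1*16972) = -13579 - (1603 - 16972) = -13579 - 1*(-15369) = -13579 + 15369 = 1790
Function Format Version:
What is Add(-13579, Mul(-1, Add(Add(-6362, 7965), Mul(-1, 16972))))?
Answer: 1790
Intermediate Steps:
Add(-13579, Mul(-1, Add(Add(-6362, 7965), Mul(-1, 16972)))) = Add(-13579, Mul(-1, Add(1603, -16972))) = Add(-13579, Mul(-1, -15369)) = Add(-13579, 15369) = 1790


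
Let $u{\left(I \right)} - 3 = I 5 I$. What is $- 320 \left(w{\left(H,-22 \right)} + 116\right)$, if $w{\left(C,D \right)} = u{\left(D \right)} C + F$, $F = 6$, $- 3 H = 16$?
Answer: $\frac{12288640}{3} \approx 4.0962 \cdot 10^{6}$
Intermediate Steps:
$H = - \frac{16}{3}$ ($H = \left(- \frac{1}{3}\right) 16 = - \frac{16}{3} \approx -5.3333$)
$u{\left(I \right)} = 3 + 5 I^{2}$ ($u{\left(I \right)} = 3 + I 5 I = 3 + 5 I I = 3 + 5 I^{2}$)
$w{\left(C,D \right)} = 6 + C \left(3 + 5 D^{2}\right)$ ($w{\left(C,D \right)} = \left(3 + 5 D^{2}\right) C + 6 = C \left(3 + 5 D^{2}\right) + 6 = 6 + C \left(3 + 5 D^{2}\right)$)
$- 320 \left(w{\left(H,-22 \right)} + 116\right) = - 320 \left(\left(6 - \frac{16 \left(3 + 5 \left(-22\right)^{2}\right)}{3}\right) + 116\right) = - 320 \left(\left(6 - \frac{16 \left(3 + 5 \cdot 484\right)}{3}\right) + 116\right) = - 320 \left(\left(6 - \frac{16 \left(3 + 2420\right)}{3}\right) + 116\right) = - 320 \left(\left(6 - \frac{38768}{3}\right) + 116\right) = - 320 \left(- \frac{38750}{3} + 116\right) = \left(-320\right) \left(- \frac{38402}{3}\right) = \frac{12288640}{3}$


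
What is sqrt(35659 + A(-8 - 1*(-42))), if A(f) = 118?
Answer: sqrt(35777) ≈ 189.15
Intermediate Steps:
sqrt(35659 + A(-8 - 1*(-42))) = sqrt(35659 + 118) = sqrt(35777)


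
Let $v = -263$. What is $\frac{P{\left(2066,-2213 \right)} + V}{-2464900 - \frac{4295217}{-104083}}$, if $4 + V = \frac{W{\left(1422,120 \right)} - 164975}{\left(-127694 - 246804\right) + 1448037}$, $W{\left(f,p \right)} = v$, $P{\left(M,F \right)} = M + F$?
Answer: $\frac{16889509587041}{275416313952768337} \approx 6.1324 \cdot 10^{-5}$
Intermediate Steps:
$P{\left(M,F \right)} = F + M$
$W{\left(f,p \right)} = -263$
$V = - \frac{4459394}{1073539}$ ($V = -4 + \frac{-263 - 164975}{\left(-127694 - 246804\right) + 1448037} = -4 - \frac{165238}{\left(-127694 - 246804\right) + 1448037} = -4 - \frac{165238}{-374498 + 1448037} = -4 - \frac{165238}{1073539} = - \frac{4459394}{1073539} \approx -4.1539$)
$\frac{P{\left(2066,-2213 \right)} + V}{-2464900 - \frac{4295217}{-104083}} = \frac{\left(-2213 + 2066\right) - \frac{4459394}{1073539}}{-2464900 - \frac{4295217}{-104083}} = \frac{-147 - \frac{4459394}{1073539}}{-2464900 - - \frac{4295217}{104083}} = - \frac{162269627}{1073539 \left(-2464900 + \frac{4295217}{104083}\right)} = - \frac{162269627}{1073539 \left(- \frac{256549891483}{104083}\right)} = \left(- \frac{162269627}{1073539}\right) \left(- \frac{104083}{256549891483}\right) = \frac{16889509587041}{275416313952768337}$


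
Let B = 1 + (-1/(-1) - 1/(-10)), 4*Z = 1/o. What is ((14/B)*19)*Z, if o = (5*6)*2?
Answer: 19/36 ≈ 0.52778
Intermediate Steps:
o = 60 (o = 30*2 = 60)
Z = 1/240 (Z = (¼)/60 = (¼)*(1/60) = 1/240 ≈ 0.0041667)
B = 21/10 (B = 1 + (-1*(-1) - 1*(-⅒)) = 1 + (1 + ⅒) = 1 + 11/10 = 21/10 ≈ 2.1000)
((14/B)*19)*Z = ((14/(21/10))*19)*(1/240) = ((14*(10/21))*19)*(1/240) = ((20/3)*19)*(1/240) = (380/3)*(1/240) = 19/36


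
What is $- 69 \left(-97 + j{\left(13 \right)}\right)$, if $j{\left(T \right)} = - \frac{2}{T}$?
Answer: $\frac{87147}{13} \approx 6703.6$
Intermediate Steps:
$- 69 \left(-97 + j{\left(13 \right)}\right) = - 69 \left(-97 - \frac{2}{13}\right) = \left(-69\right) \left(- \frac{1263}{13}\right) = \frac{87147}{13}$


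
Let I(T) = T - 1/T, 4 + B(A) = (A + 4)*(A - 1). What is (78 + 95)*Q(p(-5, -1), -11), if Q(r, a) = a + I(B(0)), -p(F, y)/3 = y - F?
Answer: -26123/8 ≈ -3265.4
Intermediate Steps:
B(A) = -4 + (-1 + A)*(4 + A) (B(A) = -4 + (A + 4)*(A - 1) = -4 + (4 + A)*(-1 + A) = -4 + (-1 + A)*(4 + A))
I(T) = T - 1/T
p(F, y) = -3*y + 3*F (p(F, y) = -3*(y - F) = -3*y + 3*F)
Q(r, a) = -63/8 + a (Q(r, a) = a + ((-8 + 0² + 3*0) - 1/(-8 + 0² + 3*0)) = a + ((-8 + 0 + 0) - 1/(-8 + 0 + 0)) = a + (-8 - 1/(-8)) = a + (-8 - 1*(-⅛)) = a + (-8 + ⅛) = a - 63/8 = -63/8 + a)
(78 + 95)*Q(p(-5, -1), -11) = (78 + 95)*(-63/8 - 11) = 173*(-151/8) = -26123/8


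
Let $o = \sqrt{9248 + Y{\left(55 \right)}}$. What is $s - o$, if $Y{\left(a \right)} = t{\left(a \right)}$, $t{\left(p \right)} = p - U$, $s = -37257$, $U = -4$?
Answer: $-37257 - \sqrt{9307} \approx -37354.0$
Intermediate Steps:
$t{\left(p \right)} = 4 + p$ ($t{\left(p \right)} = p - -4 = p + 4 = 4 + p$)
$Y{\left(a \right)} = 4 + a$
$o = \sqrt{9307}$ ($o = \sqrt{9248 + \left(4 + 55\right)} = \sqrt{9248 + 59} = \sqrt{9307} \approx 96.473$)
$s - o = -37257 - \sqrt{9307}$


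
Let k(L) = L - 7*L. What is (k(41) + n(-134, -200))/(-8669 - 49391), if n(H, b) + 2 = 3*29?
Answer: 161/58060 ≈ 0.0027730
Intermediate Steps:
k(L) = -6*L
n(H, b) = 85 (n(H, b) = -2 + 3*29 = -2 + 87 = 85)
(k(41) + n(-134, -200))/(-8669 - 49391) = (-6*41 + 85)/(-8669 - 49391) = (-246 + 85)/(-58060) = -161*(-1/58060) = 161/58060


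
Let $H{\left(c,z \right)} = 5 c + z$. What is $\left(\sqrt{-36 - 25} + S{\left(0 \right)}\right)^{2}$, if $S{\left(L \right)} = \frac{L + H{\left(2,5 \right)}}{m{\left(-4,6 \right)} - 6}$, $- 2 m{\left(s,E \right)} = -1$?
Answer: $\frac{\left(-30 + 11 i \sqrt{61}\right)^{2}}{121} \approx -53.562 - 42.601 i$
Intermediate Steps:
$m{\left(s,E \right)} = \frac{1}{2}$ ($m{\left(s,E \right)} = \left(- \frac{1}{2}\right) \left(-1\right) = \frac{1}{2}$)
$H{\left(c,z \right)} = z + 5 c$
$S{\left(L \right)} = - \frac{30}{11} - \frac{2 L}{11}$ ($S{\left(L \right)} = \frac{L + \left(5 + 5 \cdot 2\right)}{\frac{1}{2} - 6} = \frac{L + \left(5 + 10\right)}{- \frac{11}{2}} = \left(L + 15\right) \left(- \frac{2}{11}\right) = \left(15 + L\right) \left(- \frac{2}{11}\right) = - \frac{30}{11} - \frac{2 L}{11}$)
$\left(\sqrt{-36 - 25} + S{\left(0 \right)}\right)^{2} = \left(\sqrt{-36 - 25} - \frac{30}{11}\right)^{2} = \left(\sqrt{-61} + \left(- \frac{30}{11} + 0\right)\right)^{2} = \left(i \sqrt{61} - \frac{30}{11}\right)^{2} = \left(- \frac{30}{11} + i \sqrt{61}\right)^{2}$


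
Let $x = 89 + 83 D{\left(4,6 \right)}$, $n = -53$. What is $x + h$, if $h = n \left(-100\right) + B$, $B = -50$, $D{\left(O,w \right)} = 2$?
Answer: $5505$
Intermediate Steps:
$h = 5250$ ($h = \left(-53\right) \left(-100\right) - 50 = 5300 - 50 = 5250$)
$x = 255$ ($x = 89 + 83 \cdot 2 = 89 + 166 = 255$)
$x + h = 255 + 5250 = 5505$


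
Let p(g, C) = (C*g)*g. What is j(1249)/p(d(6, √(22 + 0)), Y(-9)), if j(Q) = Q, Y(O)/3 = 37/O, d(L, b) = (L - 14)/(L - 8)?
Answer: -3747/592 ≈ -6.3294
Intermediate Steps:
d(L, b) = (-14 + L)/(-8 + L)
Y(O) = 111/O (Y(O) = 3*(37/O) = 111/O)
p(g, C) = C*g²
j(1249)/p(d(6, √(22 + 0)), Y(-9)) = 1249/(((111/(-9))*((-14 + 6)/(-8 + 6))²)) = 1249/(((111*(-⅑))*(-8/(-2))²)) = 1249/((-37*(-½*(-8))²/3)) = 1249/((-37/3*4²)) = 1249/((-37/3*16)) = 1249/(-592/3) = 1249*(-3/592) = -3747/592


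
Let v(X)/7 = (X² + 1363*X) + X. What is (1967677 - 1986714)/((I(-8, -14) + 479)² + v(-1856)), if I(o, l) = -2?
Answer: -19037/6619593 ≈ -0.0028759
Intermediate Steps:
v(X) = 7*X² + 9548*X (v(X) = 7*((X² + 1363*X) + X) = 7*(X² + 1364*X) = 7*X² + 9548*X)
(1967677 - 1986714)/((I(-8, -14) + 479)² + v(-1856)) = (1967677 - 1986714)/((-2 + 479)² + 7*(-1856)*(1364 - 1856)) = -19037/(477² + 7*(-1856)*(-492)) = -19037/(227529 + 6392064) = -19037/6619593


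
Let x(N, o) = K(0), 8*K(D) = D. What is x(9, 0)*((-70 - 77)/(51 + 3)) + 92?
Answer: 92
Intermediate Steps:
K(D) = D/8
x(N, o) = 0 (x(N, o) = (⅛)*0 = 0)
x(9, 0)*((-70 - 77)/(51 + 3)) + 92 = 0*((-70 - 77)/(51 + 3)) + 92 = 0*(-147/54) + 92 = 0*(-147*1/54) + 92 = 0*(-49/18) + 92 = 0 + 92 = 92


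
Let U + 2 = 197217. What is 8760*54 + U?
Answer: 670255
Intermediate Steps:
U = 197215 (U = -2 + 197217 = 197215)
8760*54 + U = 8760*54 + 197215 = 473040 + 197215 = 670255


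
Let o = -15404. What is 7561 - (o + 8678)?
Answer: 14287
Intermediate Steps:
7561 - (o + 8678) = 7561 - (-15404 + 8678) = 7561 - 1*(-6726) = 7561 + 6726 = 14287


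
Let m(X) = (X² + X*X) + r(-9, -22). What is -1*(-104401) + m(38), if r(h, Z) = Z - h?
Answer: 107276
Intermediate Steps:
m(X) = -13 + 2*X² (m(X) = (X² + X*X) + (-22 - 1*(-9)) = (X² + X²) + (-22 + 9) = 2*X² - 13 = -13 + 2*X²)
-1*(-104401) + m(38) = -1*(-104401) + (-13 + 2*38²) = 104401 + (-13 + 2*1444) = 104401 + (-13 + 2888) = 104401 + 2875 = 107276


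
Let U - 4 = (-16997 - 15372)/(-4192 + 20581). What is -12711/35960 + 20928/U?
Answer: 12333462312363/1193404520 ≈ 10335.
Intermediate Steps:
U = 33187/16389 (U = 4 + (-16997 - 15372)/(-4192 + 20581) = 4 - 32369/16389 = 33187/16389 ≈ 2.0250)
-12711/35960 + 20928/U = -12711/35960 + 20928/(33187/16389) = -12711*1/35960 + 20928*(16389/33187) = -12711/35960 + 342988992/33187 = 12333462312363/1193404520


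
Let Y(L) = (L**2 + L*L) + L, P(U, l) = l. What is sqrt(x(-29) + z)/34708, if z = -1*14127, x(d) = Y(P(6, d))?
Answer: 9*I*sqrt(154)/34708 ≈ 0.0032179*I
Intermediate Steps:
Y(L) = L + 2*L**2 (Y(L) = (L**2 + L**2) + L = 2*L**2 + L = L + 2*L**2)
x(d) = d*(1 + 2*d)
z = -14127
sqrt(x(-29) + z)/34708 = sqrt(-29*(1 + 2*(-29)) - 14127)/34708 = sqrt(-29*(1 - 58) - 14127)*(1/34708) = sqrt(-29*(-57) - 14127)*(1/34708) = sqrt(1653 - 14127)*(1/34708) = sqrt(-12474)*(1/34708) = (9*I*sqrt(154))*(1/34708) = 9*I*sqrt(154)/34708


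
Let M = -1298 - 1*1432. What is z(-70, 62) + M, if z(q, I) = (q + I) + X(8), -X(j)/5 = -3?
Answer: -2723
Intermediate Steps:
X(j) = 15 (X(j) = -5*(-3) = 15)
M = -2730 (M = -1298 - 1432 = -2730)
z(q, I) = 15 + I + q (z(q, I) = (q + I) + 15 = (I + q) + 15 = 15 + I + q)
z(-70, 62) + M = (15 + 62 - 70) - 2730 = 7 - 2730 = -2723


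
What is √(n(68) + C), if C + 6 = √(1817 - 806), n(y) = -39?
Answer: √(-45 + √1011) ≈ 3.6337*I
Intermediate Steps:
C = -6 + √1011 (C = -6 + √(1817 - 806) = -6 + √1011 ≈ 25.796)
√(n(68) + C) = √(-39 + (-6 + √1011)) = √(-45 + √1011)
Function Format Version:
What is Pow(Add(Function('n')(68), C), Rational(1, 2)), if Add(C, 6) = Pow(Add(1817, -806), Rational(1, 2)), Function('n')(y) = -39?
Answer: Pow(Add(-45, Pow(1011, Rational(1, 2))), Rational(1, 2)) ≈ Mul(3.6337, I)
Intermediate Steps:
C = Add(-6, Pow(1011, Rational(1, 2))) (C = Add(-6, Pow(Add(1817, -806), Rational(1, 2))) = Add(-6, Pow(1011, Rational(1, 2))) ≈ 25.796)
Pow(Add(Function('n')(68), C), Rational(1, 2)) = Pow(Add(-39, Add(-6, Pow(1011, Rational(1, 2)))), Rational(1, 2)) = Pow(Add(-45, Pow(1011, Rational(1, 2))), Rational(1, 2))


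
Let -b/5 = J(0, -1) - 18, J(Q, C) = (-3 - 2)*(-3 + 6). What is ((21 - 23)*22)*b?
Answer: -7260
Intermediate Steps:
J(Q, C) = -15 (J(Q, C) = -5*3 = -15)
b = 165 (b = -5*(-15 - 18) = -5*(-33) = 165)
((21 - 23)*22)*b = ((21 - 23)*22)*165 = -2*22*165 = -44*165 = -7260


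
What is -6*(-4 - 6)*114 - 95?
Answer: 6745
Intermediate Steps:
-6*(-4 - 6)*114 - 95 = -6*(-10)*114 - 95 = 60*114 - 95 = 6840 - 95 = 6745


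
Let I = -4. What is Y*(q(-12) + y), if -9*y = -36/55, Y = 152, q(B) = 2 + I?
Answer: -16112/55 ≈ -292.95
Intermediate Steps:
q(B) = -2 (q(B) = 2 - 4 = -2)
y = 4/55 (y = -(-4)/55 = -1/9*(-36/55) = 4/55 ≈ 0.072727)
Y*(q(-12) + y) = 152*(-2 + 4/55) = 152*(-106/55) = -16112/55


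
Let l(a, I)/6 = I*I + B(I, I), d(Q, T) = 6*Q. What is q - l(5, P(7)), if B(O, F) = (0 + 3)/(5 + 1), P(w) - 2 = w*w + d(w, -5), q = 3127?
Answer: -48770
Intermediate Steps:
P(w) = 2 + w² + 6*w (P(w) = 2 + (w*w + 6*w) = 2 + (w² + 6*w) = 2 + w² + 6*w)
B(O, F) = ½ (B(O, F) = 3/6 = 3*(⅙) = ½)
l(a, I) = 3 + 6*I² (l(a, I) = 6*(I*I + ½) = 6*(I² + ½) = 6*(½ + I²) = 3 + 6*I²)
q - l(5, P(7)) = 3127 - (3 + 6*(2 + 7² + 6*7)²) = 3127 - (3 + 6*(2 + 49 + 42)²) = 3127 - (3 + 6*93²) = 3127 - (3 + 6*8649) = 3127 - (3 + 51894) = 3127 - 1*51897 = 3127 - 51897 = -48770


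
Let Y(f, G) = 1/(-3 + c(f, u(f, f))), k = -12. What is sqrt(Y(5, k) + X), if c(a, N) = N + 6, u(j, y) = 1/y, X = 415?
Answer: sqrt(6645)/4 ≈ 20.379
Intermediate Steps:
c(a, N) = 6 + N
Y(f, G) = 1/(3 + 1/f) (Y(f, G) = 1/(-3 + (6 + 1/f)) = 1/(3 + 1/f))
sqrt(Y(5, k) + X) = sqrt(5/(1 + 3*5) + 415) = sqrt(5/(1 + 15) + 415) = sqrt(5/16 + 415) = sqrt(6645/16) = sqrt(6645)/4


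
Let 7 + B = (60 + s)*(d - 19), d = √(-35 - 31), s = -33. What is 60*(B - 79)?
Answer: -35940 + 1620*I*√66 ≈ -35940.0 + 13161.0*I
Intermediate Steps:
d = I*√66 (d = √(-66) = I*√66 ≈ 8.124*I)
B = -520 + 27*I*√66 (B = -7 + (60 - 33)*(I*√66 - 19) = -7 + 27*(-19 + I*√66) = -7 + (-513 + 27*I*√66) = -520 + 27*I*√66 ≈ -520.0 + 219.35*I)
60*(B - 79) = 60*((-520 + 27*I*√66) - 79) = 60*(-599 + 27*I*√66) = -35940 + 1620*I*√66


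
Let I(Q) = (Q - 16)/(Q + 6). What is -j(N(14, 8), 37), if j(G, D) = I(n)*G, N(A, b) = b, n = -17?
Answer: -24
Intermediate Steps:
I(Q) = (-16 + Q)/(6 + Q)
j(G, D) = 3*G (j(G, D) = ((-16 - 17)/(6 - 17))*G = (-33/(-11))*G = (-1/11*(-33))*G = 3*G)
-j(N(14, 8), 37) = -3*8 = -1*24 = -24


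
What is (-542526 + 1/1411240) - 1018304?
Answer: -2202705729199/1411240 ≈ -1.5608e+6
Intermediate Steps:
(-542526 + 1/1411240) - 1018304 = -765634392239/1411240 - 1018304 = -2202705729199/1411240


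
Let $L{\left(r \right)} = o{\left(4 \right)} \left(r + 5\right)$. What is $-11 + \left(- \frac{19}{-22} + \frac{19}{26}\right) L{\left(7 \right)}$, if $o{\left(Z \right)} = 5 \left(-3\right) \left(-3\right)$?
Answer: $\frac{121547}{143} \approx 849.98$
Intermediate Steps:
$o{\left(Z \right)} = 45$ ($o{\left(Z \right)} = \left(-15\right) \left(-3\right) = 45$)
$L{\left(r \right)} = 225 + 45 r$ ($L{\left(r \right)} = 45 \left(r + 5\right) = 45 \left(5 + r\right) = 225 + 45 r$)
$-11 + \left(- \frac{19}{-22} + \frac{19}{26}\right) L{\left(7 \right)} = -11 + \left(- \frac{19}{-22} + \frac{19}{26}\right) \left(225 + 45 \cdot 7\right) = -11 + \left(\left(-19\right) \left(- \frac{1}{22}\right) + 19 \cdot \frac{1}{26}\right) \left(225 + 315\right) = -11 + \left(\frac{19}{22} + \frac{19}{26}\right) 540 = -11 + \frac{228}{143} \cdot 540 = -11 + \frac{123120}{143} = \frac{121547}{143}$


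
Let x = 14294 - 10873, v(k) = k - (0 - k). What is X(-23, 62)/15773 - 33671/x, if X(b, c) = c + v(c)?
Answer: -48223307/4905403 ≈ -9.8307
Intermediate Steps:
v(k) = 2*k (v(k) = k - (-1)*k = k + k = 2*k)
X(b, c) = 3*c (X(b, c) = c + 2*c = 3*c)
x = 3421
X(-23, 62)/15773 - 33671/x = (3*62)/15773 - 33671/3421 = 186*(1/15773) - 33671*1/3421 = 186/15773 - 3061/311 = -48223307/4905403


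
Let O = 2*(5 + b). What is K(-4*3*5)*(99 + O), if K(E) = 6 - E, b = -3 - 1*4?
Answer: 6270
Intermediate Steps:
b = -7 (b = -3 - 4 = -7)
O = -4 (O = 2*(5 - 7) = 2*(-2) = -4)
K(-4*3*5)*(99 + O) = (6 - (-4*3)*5)*(99 - 4) = (6 - (-12)*5)*95 = (6 - 1*(-60))*95 = (6 + 60)*95 = 66*95 = 6270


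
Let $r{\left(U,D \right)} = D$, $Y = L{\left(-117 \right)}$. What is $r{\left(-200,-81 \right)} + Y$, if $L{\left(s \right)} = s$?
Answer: $-198$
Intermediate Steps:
$Y = -117$
$r{\left(-200,-81 \right)} + Y = -81 - 117 = -198$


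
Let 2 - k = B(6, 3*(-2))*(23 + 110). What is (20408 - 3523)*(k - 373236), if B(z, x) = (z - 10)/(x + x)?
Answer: -18908413975/3 ≈ -6.3028e+9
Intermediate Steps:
B(z, x) = (-10 + z)/(2*x) (B(z, x) = (-10 + z)/((2*x)) = (-10 + z)*(1/(2*x)) = (-10 + z)/(2*x))
k = -127/3 (k = 2 - (-10 + 6)/(2*((3*(-2))))*(23 + 110) = 2 - (1/2)*(-4)/(-6)*133 = 2 - (1/2)*(-1/6)*(-4)*133 = 2 - 133/3 = -127/3 ≈ -42.333)
(20408 - 3523)*(k - 373236) = (20408 - 3523)*(-127/3 - 373236) = 16885*(-1119835/3) = -18908413975/3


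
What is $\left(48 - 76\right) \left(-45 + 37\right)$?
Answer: $224$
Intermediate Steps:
$\left(48 - 76\right) \left(-45 + 37\right) = \left(-28\right) \left(-8\right) = 224$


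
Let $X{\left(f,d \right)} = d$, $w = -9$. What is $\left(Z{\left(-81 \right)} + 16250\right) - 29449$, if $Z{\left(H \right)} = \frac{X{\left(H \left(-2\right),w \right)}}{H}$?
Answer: $- \frac{118790}{9} \approx -13199.0$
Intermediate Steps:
$Z{\left(H \right)} = - \frac{9}{H}$
$\left(Z{\left(-81 \right)} + 16250\right) - 29449 = \left(- \frac{9}{-81} + 16250\right) - 29449 = \left(\left(-9\right) \left(- \frac{1}{81}\right) + 16250\right) - 29449 = \left(\frac{1}{9} + 16250\right) - 29449 = \frac{146251}{9} - 29449 = - \frac{118790}{9}$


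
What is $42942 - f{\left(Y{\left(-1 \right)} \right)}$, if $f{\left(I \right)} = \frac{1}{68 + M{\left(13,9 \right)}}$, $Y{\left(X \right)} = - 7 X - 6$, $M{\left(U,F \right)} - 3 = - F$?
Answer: $\frac{2662403}{62} \approx 42942.0$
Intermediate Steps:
$M{\left(U,F \right)} = 3 - F$
$Y{\left(X \right)} = -6 - 7 X$
$f{\left(I \right)} = \frac{1}{62}$ ($f{\left(I \right)} = \frac{1}{68 + \left(3 - 9\right)} = \frac{1}{68 - 6} = \frac{1}{62}$)
$42942 - f{\left(Y{\left(-1 \right)} \right)} = 42942 - \frac{1}{62} = \frac{2662403}{62}$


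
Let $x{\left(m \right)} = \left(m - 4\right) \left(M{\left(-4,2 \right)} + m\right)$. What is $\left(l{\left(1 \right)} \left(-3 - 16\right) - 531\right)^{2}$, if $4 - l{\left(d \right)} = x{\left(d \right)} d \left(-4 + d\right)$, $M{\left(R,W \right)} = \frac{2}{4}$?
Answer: $\frac{491401}{4} \approx 1.2285 \cdot 10^{5}$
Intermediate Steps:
$M{\left(R,W \right)} = \frac{1}{2}$ ($M{\left(R,W \right)} = 2 \cdot \frac{1}{4} = \frac{1}{2}$)
$x{\left(m \right)} = \left(\frac{1}{2} + m\right) \left(-4 + m\right)$ ($x{\left(m \right)} = \left(m - 4\right) \left(\frac{1}{2} + m\right) = \left(-4 + m\right) \left(\frac{1}{2} + m\right) = \left(\frac{1}{2} + m\right) \left(-4 + m\right)$)
$l{\left(d \right)} = 4 - d \left(-4 + d\right) \left(-2 + d^{2} - \frac{7 d}{2}\right)$ ($l{\left(d \right)} = 4 - \left(-2 + d^{2} - \frac{7 d}{2}\right) d \left(-4 + d\right) = 4 - d \left(-2 + d^{2} - \frac{7 d}{2}\right) \left(-4 + d\right) = 4 - d \left(-4 + d\right) \left(-2 + d^{2} - \frac{7 d}{2}\right)$)
$\left(l{\left(1 \right)} \left(-3 - 16\right) - 531\right)^{2} = \left(\left(4 - 1^{4} - 12 \cdot 1^{2} - 8 + \frac{15 \cdot 1^{3}}{2}\right) \left(-3 - 16\right) - 531\right)^{2} = \left(\left(4 - 1 - 12 - 8 + \frac{15}{2} \cdot 1\right) \left(-19\right) - 531\right)^{2} = \left(\left(4 - 1 - 12 - 8 + \frac{15}{2}\right) \left(-19\right) - 531\right)^{2} = \left(\left(- \frac{19}{2}\right) \left(-19\right) - 531\right)^{2} = \left(\frac{361}{2} - 531\right)^{2} = \left(- \frac{701}{2}\right)^{2} = \frac{491401}{4}$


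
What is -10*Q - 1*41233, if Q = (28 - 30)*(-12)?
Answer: -41473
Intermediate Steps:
Q = 24 (Q = -2*(-12) = 24)
-10*Q - 1*41233 = -10*24 - 1*41233 = -240 - 41233 = -41473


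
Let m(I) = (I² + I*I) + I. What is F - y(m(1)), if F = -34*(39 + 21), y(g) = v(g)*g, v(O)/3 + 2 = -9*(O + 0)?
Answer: -1779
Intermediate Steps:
m(I) = I + 2*I² (m(I) = (I² + I²) + I = 2*I² + I = I + 2*I²)
v(O) = -6 - 27*O (v(O) = -6 + 3*(-9*(O + 0)) = -6 + 3*(-9*O) = -6 - 27*O)
y(g) = g*(-6 - 27*g) (y(g) = (-6 - 27*g)*g = g*(-6 - 27*g))
F = -2040 (F = -34*60 = -2040)
F - y(m(1)) = -2040 - (-3)*1*(1 + 2*1)*(2 + 9*(1*(1 + 2*1))) = -2040 - (-3)*1*(1 + 2)*(2 + 9*(1*(1 + 2))) = -2040 - (-3)*1*3*(2 + 9*(1*3)) = -2040 - (-3)*3*(2 + 9*3) = -2040 - (-3)*3*(2 + 27) = -2040 - (-3)*3*29 = -2040 - 1*(-261) = -2040 + 261 = -1779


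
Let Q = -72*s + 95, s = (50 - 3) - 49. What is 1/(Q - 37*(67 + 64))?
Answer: -1/4608 ≈ -0.00021701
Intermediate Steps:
s = -2 (s = 47 - 49 = -2)
Q = 239 (Q = -72*(-2) + 95 = 144 + 95 = 239)
1/(Q - 37*(67 + 64)) = 1/(239 - 37*(67 + 64)) = 1/(239 - 37*131) = 1/(239 - 4847) = 1/(-4608) = -1/4608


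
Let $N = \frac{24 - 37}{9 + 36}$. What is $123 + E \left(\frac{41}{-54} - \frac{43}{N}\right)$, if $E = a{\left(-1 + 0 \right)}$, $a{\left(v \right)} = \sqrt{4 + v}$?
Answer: $123 + \frac{103957 \sqrt{3}}{702} \approx 379.49$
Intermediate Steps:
$N = - \frac{13}{45} \approx -0.28889$
$E = \sqrt{3}$ ($E = \sqrt{4 + \left(-1 + 0\right)} = \sqrt{4 - 1} = \sqrt{3} \approx 1.732$)
$123 + E \left(\frac{41}{-54} - \frac{43}{N}\right) = 123 + \sqrt{3} \left(\frac{41}{-54} - \frac{43}{- \frac{13}{45}}\right) = 123 + \sqrt{3} \left(41 \left(- \frac{1}{54}\right) - - \frac{1935}{13}\right) = 123 + \sqrt{3} \left(- \frac{41}{54} + \frac{1935}{13}\right) = 123 + \sqrt{3} \cdot \frac{103957}{702} = 123 + \frac{103957 \sqrt{3}}{702}$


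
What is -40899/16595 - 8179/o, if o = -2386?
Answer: 38145491/39595670 ≈ 0.96338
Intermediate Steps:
-40899/16595 - 8179/o = -40899/16595 - 8179/(-2386) = -40899*1/16595 - 8179*(-1/2386) = -40899/16595 + 8179/2386 = 38145491/39595670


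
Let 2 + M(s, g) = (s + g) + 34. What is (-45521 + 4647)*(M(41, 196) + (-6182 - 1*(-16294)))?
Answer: -424312994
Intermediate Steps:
M(s, g) = 32 + g + s (M(s, g) = -2 + ((s + g) + 34) = -2 + ((g + s) + 34) = -2 + (34 + g + s) = 32 + g + s)
(-45521 + 4647)*(M(41, 196) + (-6182 - 1*(-16294))) = (-45521 + 4647)*((32 + 196 + 41) + (-6182 - 1*(-16294))) = -40874*(269 + (-6182 + 16294)) = -40874*(269 + 10112) = -40874*10381 = -424312994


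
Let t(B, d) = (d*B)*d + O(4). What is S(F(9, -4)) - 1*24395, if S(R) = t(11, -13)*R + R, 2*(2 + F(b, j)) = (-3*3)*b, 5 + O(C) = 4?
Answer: -206805/2 ≈ -1.0340e+5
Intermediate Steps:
O(C) = -1 (O(C) = -5 + 4 = -1)
F(b, j) = -2 - 9*b/2 (F(b, j) = -2 + ((-3*3)*b)/2 = -2 + (-9*b)/2 = -2 - 9*b/2)
t(B, d) = -1 + B*d**2 (t(B, d) = (d*B)*d - 1 = (B*d)*d - 1 = B*d**2 - 1 = -1 + B*d**2)
S(R) = 1859*R (S(R) = (-1 + 11*(-13)**2)*R + R = (-1 + 11*169)*R + R = (-1 + 1859)*R + R = 1858*R + R = 1859*R)
S(F(9, -4)) - 1*24395 = 1859*(-2 - 9/2*9) - 1*24395 = 1859*(-2 - 81/2) - 24395 = 1859*(-85/2) - 24395 = -158015/2 - 24395 = -206805/2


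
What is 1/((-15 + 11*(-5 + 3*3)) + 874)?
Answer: 1/903 ≈ 0.0011074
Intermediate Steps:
1/((-15 + 11*(-5 + 3*3)) + 874) = 1/((-15 + 11*(-5 + 9)) + 874) = 1/((-15 + 11*4) + 874) = 1/((-15 + 44) + 874) = 1/(29 + 874) = 1/903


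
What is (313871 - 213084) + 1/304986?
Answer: 30738623983/304986 ≈ 1.0079e+5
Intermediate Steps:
(313871 - 213084) + 1/304986 = 100787 + 1/304986 = 30738623983/304986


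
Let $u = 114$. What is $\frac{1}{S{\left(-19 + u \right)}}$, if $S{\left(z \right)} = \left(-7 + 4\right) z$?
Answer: $- \frac{1}{285} \approx -0.0035088$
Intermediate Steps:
$S{\left(z \right)} = - 3 z$
$\frac{1}{S{\left(-19 + u \right)}} = \frac{1}{\left(-3\right) \left(-19 + 114\right)} = \frac{1}{\left(-3\right) 95} = \frac{1}{-285} = - \frac{1}{285}$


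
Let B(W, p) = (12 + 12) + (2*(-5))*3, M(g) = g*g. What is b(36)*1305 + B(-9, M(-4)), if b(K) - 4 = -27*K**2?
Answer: -45659346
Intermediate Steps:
M(g) = g**2
b(K) = 4 - 27*K**2
B(W, p) = -6 (B(W, p) = 24 - 10*3 = 24 - 30 = -6)
b(36)*1305 + B(-9, M(-4)) = (4 - 27*36**2)*1305 - 6 = (4 - 27*1296)*1305 - 6 = (4 - 34992)*1305 - 6 = -34988*1305 - 6 = -45659340 - 6 = -45659346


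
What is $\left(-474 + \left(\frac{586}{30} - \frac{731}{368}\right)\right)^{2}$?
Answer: $\frac{6348489983641}{30470400} \approx 2.0835 \cdot 10^{5}$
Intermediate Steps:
$\left(-474 + \left(\frac{586}{30} - \frac{731}{368}\right)\right)^{2} = \left(-474 + \left(586 \cdot \frac{1}{30} - \frac{731}{368}\right)\right)^{2} = \left(-474 + \left(\frac{293}{15} - \frac{731}{368}\right)\right)^{2} = \left(-474 + \frac{96859}{5520}\right)^{2} = \left(- \frac{2519621}{5520}\right)^{2} = \frac{6348489983641}{30470400}$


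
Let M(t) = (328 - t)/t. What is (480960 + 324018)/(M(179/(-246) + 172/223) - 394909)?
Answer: -963961155/463908013 ≈ -2.0779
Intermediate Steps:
M(t) = (328 - t)/t
(480960 + 324018)/(M(179/(-246) + 172/223) - 394909) = (480960 + 324018)/((328 - (179/(-246) + 172/223))/(179/(-246) + 172/223) - 394909) = 804978/((328 - (179*(-1/246) + 172*(1/223)))/(179*(-1/246) + 172*(1/223)) - 394909) = 804978/((328 - (-179/246 + 172/223))/(-179/246 + 172/223) - 394909) = 804978/((328 - 1*2395/54858)/(2395/54858) - 394909) = 804978/(54858*(328 - 2395/54858)/2395 - 394909) = 804978/((54858/2395)*(17991029/54858) - 394909) = 804978/(17991029/2395 - 394909) = 804978/(-927816026/2395) = 804978*(-2395/927816026) = -963961155/463908013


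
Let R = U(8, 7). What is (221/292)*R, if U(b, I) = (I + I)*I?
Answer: 10829/146 ≈ 74.171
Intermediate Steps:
U(b, I) = 2*I² (U(b, I) = (2*I)*I = 2*I²)
R = 98 (R = 2*7² = 2*49 = 98)
(221/292)*R = (221/292)*98 = 10829/146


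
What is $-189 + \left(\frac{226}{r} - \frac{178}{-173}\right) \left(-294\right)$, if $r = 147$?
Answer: $- \frac{163225}{173} \approx -943.5$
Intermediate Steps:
$-189 + \left(\frac{226}{r} - \frac{178}{-173}\right) \left(-294\right) = -189 + \left(\frac{226}{147} - \frac{178}{-173}\right) \left(-294\right) = -189 + \left(226 \cdot \frac{1}{147} - - \frac{178}{173}\right) \left(-294\right) = -189 + \left(\frac{226}{147} + \frac{178}{173}\right) \left(-294\right) = -189 + \frac{65264}{25431} \left(-294\right) = -189 - \frac{130528}{173} = - \frac{163225}{173}$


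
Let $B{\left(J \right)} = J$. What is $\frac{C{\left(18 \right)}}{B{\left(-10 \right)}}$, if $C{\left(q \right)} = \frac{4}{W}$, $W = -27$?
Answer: $\frac{2}{135} \approx 0.014815$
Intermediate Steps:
$C{\left(q \right)} = - \frac{4}{27}$ ($C{\left(q \right)} = \frac{4}{-27} = 4 \left(- \frac{1}{27}\right) = - \frac{4}{27}$)
$\frac{C{\left(18 \right)}}{B{\left(-10 \right)}} = - \frac{4}{27 \left(-10\right)} = \left(- \frac{4}{27}\right) \left(- \frac{1}{10}\right) = \frac{2}{135}$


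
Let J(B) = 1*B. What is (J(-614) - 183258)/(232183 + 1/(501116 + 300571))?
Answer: -73703896032/93069046361 ≈ -0.79193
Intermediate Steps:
J(B) = B
(J(-614) - 183258)/(232183 + 1/(501116 + 300571)) = (-614 - 183258)/(232183 + 1/(501116 + 300571)) = -183872/(232183 + 1/801687) = -183872/186138092722/801687 = -183872*801687/186138092722 = -73703896032/93069046361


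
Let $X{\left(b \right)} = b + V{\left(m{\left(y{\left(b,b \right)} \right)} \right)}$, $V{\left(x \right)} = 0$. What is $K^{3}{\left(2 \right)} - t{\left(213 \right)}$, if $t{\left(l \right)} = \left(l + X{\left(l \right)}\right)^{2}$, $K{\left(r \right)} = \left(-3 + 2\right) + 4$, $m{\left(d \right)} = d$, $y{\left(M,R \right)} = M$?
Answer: $-181449$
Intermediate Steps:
$X{\left(b \right)} = b$ ($X{\left(b \right)} = b + 0 = b$)
$K{\left(r \right)} = 3$ ($K{\left(r \right)} = -1 + 4 = 3$)
$t{\left(l \right)} = 4 l^{2}$ ($t{\left(l \right)} = \left(l + l\right)^{2} = \left(2 l\right)^{2} = 4 l^{2}$)
$K^{3}{\left(2 \right)} - t{\left(213 \right)} = 3^{3} - 4 \cdot 213^{2} = 27 - 4 \cdot 45369 = 27 - 181476 = -181449$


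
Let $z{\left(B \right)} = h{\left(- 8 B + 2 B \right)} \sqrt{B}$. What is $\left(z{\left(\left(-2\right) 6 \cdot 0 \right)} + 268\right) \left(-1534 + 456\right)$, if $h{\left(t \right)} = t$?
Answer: $-288904$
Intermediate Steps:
$z{\left(B \right)} = - 6 B^{\frac{3}{2}}$ ($z{\left(B \right)} = \left(- 8 B + 2 B\right) \sqrt{B} = - 6 B \sqrt{B} = - 6 B^{\frac{3}{2}}$)
$\left(z{\left(\left(-2\right) 6 \cdot 0 \right)} + 268\right) \left(-1534 + 456\right) = \left(- 6 \left(\left(-2\right) 6 \cdot 0\right)^{\frac{3}{2}} + 268\right) \left(-1534 + 456\right) = \left(- 6 \left(\left(-12\right) 0\right)^{\frac{3}{2}} + 268\right) \left(-1078\right) = \left(- 6 \cdot 0^{\frac{3}{2}} + 268\right) \left(-1078\right) = \left(\left(-6\right) 0 + 268\right) \left(-1078\right) = \left(0 + 268\right) \left(-1078\right) = 268 \left(-1078\right) = -288904$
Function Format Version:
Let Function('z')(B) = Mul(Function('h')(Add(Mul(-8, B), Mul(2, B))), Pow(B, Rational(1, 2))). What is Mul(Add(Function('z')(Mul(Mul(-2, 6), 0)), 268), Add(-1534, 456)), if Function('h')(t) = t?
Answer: -288904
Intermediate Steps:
Function('z')(B) = Mul(-6, Pow(B, Rational(3, 2))) (Function('z')(B) = Mul(Add(Mul(-8, B), Mul(2, B)), Pow(B, Rational(1, 2))) = Mul(Mul(-6, B), Pow(B, Rational(1, 2))) = Mul(-6, Pow(B, Rational(3, 2))))
Mul(Add(Function('z')(Mul(Mul(-2, 6), 0)), 268), Add(-1534, 456)) = Mul(Add(Mul(-6, Pow(Mul(Mul(-2, 6), 0), Rational(3, 2))), 268), Add(-1534, 456)) = Mul(Add(Mul(-6, Pow(Mul(-12, 0), Rational(3, 2))), 268), -1078) = Mul(Add(Mul(-6, Pow(0, Rational(3, 2))), 268), -1078) = Mul(Add(Mul(-6, 0), 268), -1078) = Mul(Add(0, 268), -1078) = Mul(268, -1078) = -288904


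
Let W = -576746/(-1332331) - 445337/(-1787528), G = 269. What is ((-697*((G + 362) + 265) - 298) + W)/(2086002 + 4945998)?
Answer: -99202182037680643/1116484220089638400 ≈ -0.088852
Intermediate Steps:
W = 1624285914435/2381578967768 (W = -576746*(-1/1332331) - 445337*(-1/1787528) = 576746/1332331 + 445337/1787528 = 1624285914435/2381578967768 ≈ 0.68202)
((-697*((G + 362) + 265) - 298) + W)/(2086002 + 4945998) = ((-697*((269 + 362) + 265) - 298) + 1624285914435/2381578967768)/(2086002 + 4945998) = ((-697*(631 + 265) - 298) + 1624285914435/2381578967768)/7032000 = ((-697*896 - 298) + 1624285914435/2381578967768)*(1/7032000) = ((-624512 - 298) + 1624285914435/2381578967768)*(1/7032000) = (-624810 + 1624285914435/2381578967768)*(1/7032000) = -1488032730565209645/2381578967768*1/7032000 = -99202182037680643/1116484220089638400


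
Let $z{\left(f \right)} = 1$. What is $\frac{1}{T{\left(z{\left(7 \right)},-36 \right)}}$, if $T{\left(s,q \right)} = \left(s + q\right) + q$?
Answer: $- \frac{1}{71} \approx -0.014085$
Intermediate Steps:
$T{\left(s,q \right)} = s + 2 q$ ($T{\left(s,q \right)} = \left(q + s\right) + q = s + 2 q$)
$\frac{1}{T{\left(z{\left(7 \right)},-36 \right)}} = \frac{1}{1 + 2 \left(-36\right)} = \frac{1}{1 - 72} = \frac{1}{-71} = - \frac{1}{71}$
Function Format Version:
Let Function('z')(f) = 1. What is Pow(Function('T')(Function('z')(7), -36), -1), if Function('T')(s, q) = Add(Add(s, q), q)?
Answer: Rational(-1, 71) ≈ -0.014085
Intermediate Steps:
Function('T')(s, q) = Add(s, Mul(2, q)) (Function('T')(s, q) = Add(Add(q, s), q) = Add(s, Mul(2, q)))
Pow(Function('T')(Function('z')(7), -36), -1) = Pow(Add(1, Mul(2, -36)), -1) = Pow(Add(1, -72), -1) = Pow(-71, -1) = Rational(-1, 71)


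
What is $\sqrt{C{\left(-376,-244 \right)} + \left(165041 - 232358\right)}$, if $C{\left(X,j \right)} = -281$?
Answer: $i \sqrt{67598} \approx 260.0 i$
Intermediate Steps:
$\sqrt{C{\left(-376,-244 \right)} + \left(165041 - 232358\right)} = \sqrt{-281 + \left(165041 - 232358\right)} = \sqrt{-281 - 67317} = \sqrt{-67598} = i \sqrt{67598}$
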